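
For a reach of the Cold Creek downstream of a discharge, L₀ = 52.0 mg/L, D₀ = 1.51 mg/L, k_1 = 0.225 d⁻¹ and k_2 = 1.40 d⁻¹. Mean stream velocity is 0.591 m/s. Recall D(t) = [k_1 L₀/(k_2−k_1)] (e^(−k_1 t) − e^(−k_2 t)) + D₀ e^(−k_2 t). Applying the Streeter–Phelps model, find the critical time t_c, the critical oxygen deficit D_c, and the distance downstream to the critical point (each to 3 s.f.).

t_c = [1/(k_2−k_1)] ln[(k_2/k_1)(1 − D₀(k_2−k_1)/(k_1 L₀))]
= [1/(1.40−0.225)] ln[(1.40/0.225)(1 − 1.51×1.175/(0.225×52.0))]
= (1/1.175) ln[6.222 × 0.8484] = 0.8511 × ln(5.279) = 0.8511 × 1.664 = 1.416 d.
D_c = (k_1/k_2) L₀ e^(−k_1 t_c) = (0.225/1.40) × 52.0 × e^(−0.225×1.416) = 0.1607 × 52.0 × 0.7272 = 6.077 mg/L.
x_c = v t_c = 0.591 m/s × 1.416 d × 86400 s/d = 72300 m ≈ 72.3 km.

t_c ≈ 1.42 d; D_c ≈ 6.08 mg/L; x_c ≈ 72.3 km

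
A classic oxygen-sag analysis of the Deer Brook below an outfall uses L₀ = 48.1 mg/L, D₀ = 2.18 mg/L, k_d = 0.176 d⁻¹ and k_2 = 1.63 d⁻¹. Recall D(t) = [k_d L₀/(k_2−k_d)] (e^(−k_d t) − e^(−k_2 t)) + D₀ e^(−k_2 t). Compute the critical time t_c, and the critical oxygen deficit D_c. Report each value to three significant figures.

At the critical point dD/dt = 0, so k_d L₀ e^(−k_d t) = k_2 D. Substituting D(t) from the Streeter–Phelps equation and solving for t gives
t_c = ln[(k_2/k_d)(1 − D₀(k_2−k_d)/(k_d L₀))] / (k_2−k_d).
Here k_2−k_d = 1.454 d⁻¹ and 1 − D₀(k_2−k_d)/(k_d L₀) = 1 − 2.18×1.454/(0.176×48.1) = 0.6256, so
t_c = ln(9.261 × 0.6256) / 1.454 = 1.757 / 1.454 = 1.208 d.
L(t_c) = L₀ e^(−k_d t_c) = 48.1 × 0.8084 = 38.89 mg/L, and at the critical point k_2 D_c = k_d L, so D_c = (0.176/1.63) × 38.89 = 4.199 mg/L.

t_c ≈ 1.21 d; D_c ≈ 4.20 mg/L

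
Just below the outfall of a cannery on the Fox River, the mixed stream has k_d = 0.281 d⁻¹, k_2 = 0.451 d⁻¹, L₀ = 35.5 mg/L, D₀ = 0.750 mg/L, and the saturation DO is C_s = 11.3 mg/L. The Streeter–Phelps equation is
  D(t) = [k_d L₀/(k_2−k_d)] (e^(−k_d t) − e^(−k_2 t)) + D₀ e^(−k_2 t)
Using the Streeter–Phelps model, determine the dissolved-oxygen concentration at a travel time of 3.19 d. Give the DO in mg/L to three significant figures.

k_d L₀/(k_2−k_d) = 0.281×35.5/(0.451−0.281) = 9.976/0.1700 = 58.68 mg/L.
e^(−k_d t) = e^(−0.281×3.190) = 0.4080; e^(−k_2 t) = e^(−0.451×3.190) = 0.2372.
D = 58.68 × (0.4080 − 0.2372) + 0.750 × 0.2372 = 10.02 + 0.1779 = 10.20 mg/L.
DO = C_s − D = 11.3 − 10.20 = 1.100 mg/L.

DO ≈ 1.10 mg/L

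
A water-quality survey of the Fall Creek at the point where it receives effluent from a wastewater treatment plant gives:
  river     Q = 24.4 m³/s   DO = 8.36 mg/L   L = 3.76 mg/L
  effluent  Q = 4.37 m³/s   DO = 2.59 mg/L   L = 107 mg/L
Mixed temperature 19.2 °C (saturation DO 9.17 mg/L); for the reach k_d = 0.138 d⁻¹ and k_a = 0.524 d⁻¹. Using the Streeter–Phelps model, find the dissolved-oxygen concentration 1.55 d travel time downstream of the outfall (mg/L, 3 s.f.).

DO ≈ 5.89 mg/L

Mixed DO = (24.4×8.36 + 4.37×2.59)/(24.4+4.37) = 215.3/28.77 = 7.484 mg/L.
Mixed L₀ = (24.4×3.76 + 4.37×107)/(28.77) = 559.3/28.77 = 19.44 mg/L.
Initial deficit D₀ = C_s − DO₀ = 9.17 − 7.484 = 1.686 mg/L.
D(1.55) = [0.138×19.44/(0.524−0.138)](e^(−0.138×1.55) − e^(−0.524×1.55)) + 1.686 e^(−0.524×1.55)
= 6.951 × (0.8074 − 0.4439) + 1.686 × 0.4439 = 3.275 mg/L.
DO = 9.17 − 3.275 = 5.895 mg/L.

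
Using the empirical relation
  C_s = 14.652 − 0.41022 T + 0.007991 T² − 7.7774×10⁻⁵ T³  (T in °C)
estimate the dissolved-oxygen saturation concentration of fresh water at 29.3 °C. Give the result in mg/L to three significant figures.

C_s ≈ 7.54 mg/L

C_s = 14.652 − 0.41022×29.3 + 0.007991×29.3² − 7.7774×10⁻⁵×29.3³ = 7.536 mg/L.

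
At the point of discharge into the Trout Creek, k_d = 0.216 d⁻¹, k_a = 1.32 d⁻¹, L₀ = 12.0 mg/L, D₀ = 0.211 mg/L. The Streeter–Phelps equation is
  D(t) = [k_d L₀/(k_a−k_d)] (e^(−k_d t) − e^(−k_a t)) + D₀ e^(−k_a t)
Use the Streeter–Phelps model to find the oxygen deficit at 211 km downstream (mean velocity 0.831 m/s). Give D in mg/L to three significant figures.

Travel time t = x/v = 211 km / (0.831 m/s) = 211000 m / 0.831 m/s = 253900 s = 2.939 d.
k_d L₀/(k_a−k_d) = 0.216×12.0/(1.32−0.216) = 2.592/1.104 = 2.348 mg/L.
e^(−k_d t) = e^(−0.216×2.939) = 0.5301; e^(−k_a t) = e^(−1.32×2.939) = 0.02067.
D = 2.348 × (0.5301 − 0.02067) + 0.211 × 0.02067 = 1.196 + 0.004361 = 1.200 mg/L.

D ≈ 1.20 mg/L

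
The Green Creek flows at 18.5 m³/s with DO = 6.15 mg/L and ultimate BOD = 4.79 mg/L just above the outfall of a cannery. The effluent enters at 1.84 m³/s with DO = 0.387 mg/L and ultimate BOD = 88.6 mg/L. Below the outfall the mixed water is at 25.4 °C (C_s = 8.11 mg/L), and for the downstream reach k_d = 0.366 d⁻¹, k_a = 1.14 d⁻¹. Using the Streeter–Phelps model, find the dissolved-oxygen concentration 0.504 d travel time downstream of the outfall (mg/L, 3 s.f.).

DO ≈ 5.14 mg/L

Mixed DO = (18.5×6.15 + 1.84×0.387)/(18.5+1.84) = 114.5/20.34 = 5.629 mg/L.
Mixed L₀ = (18.5×4.79 + 1.84×88.6)/(20.34) = 251.6/20.34 = 12.37 mg/L.
Initial deficit D₀ = C_s − DO₀ = 8.11 − 5.629 = 2.481 mg/L.
D(0.504) = [0.366×12.37/(1.14−0.366)](e^(−0.366×0.504) − e^(−1.14×0.504)) + 2.481 e^(−1.14×0.504)
= 5.850 × (0.8315 − 0.5630) + 2.481 × 0.5630 = 2.968 mg/L.
DO = 8.11 − 2.968 = 5.142 mg/L.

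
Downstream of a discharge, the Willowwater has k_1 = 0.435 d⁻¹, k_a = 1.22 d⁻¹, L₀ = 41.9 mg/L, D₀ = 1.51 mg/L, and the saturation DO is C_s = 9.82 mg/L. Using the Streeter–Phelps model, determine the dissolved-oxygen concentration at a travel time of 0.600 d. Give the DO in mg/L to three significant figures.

k_1 L₀/(k_a−k_1) = 0.435×41.9/(1.22−0.435) = 18.23/0.7850 = 23.22 mg/L.
e^(−k_1 t) = e^(−0.435×0.6000) = 0.7703; e^(−k_a t) = e^(−1.22×0.6000) = 0.4809.
D = 23.22 × (0.7703 − 0.4809) + 1.51 × 0.4809 = 6.718 + 0.7262 = 7.444 mg/L.
DO = C_s − D = 9.82 − 7.444 = 2.376 mg/L.

DO ≈ 2.38 mg/L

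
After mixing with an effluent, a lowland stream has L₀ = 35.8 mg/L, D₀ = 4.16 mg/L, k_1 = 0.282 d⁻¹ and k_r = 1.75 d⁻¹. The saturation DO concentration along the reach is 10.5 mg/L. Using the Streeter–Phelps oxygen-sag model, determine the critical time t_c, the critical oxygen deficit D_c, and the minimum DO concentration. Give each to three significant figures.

With k_r/k_1 = 6.206 and 1 − D₀(k_r−k_1)/(k_1 L₀) = 0.3951,
t_c = ln(6.206 × 0.3951) / (1.75 − 0.282) = ln(2.452) / 1.468 = 0.8968/1.468 = 0.6109 d.
D_c = (k_1/k_r) L₀ e^(−k_1 t_c) = (0.282/1.75) × 35.8 × e^(−0.282×0.6109) = 0.1611 × 35.8 × 0.8417 = 4.856 mg/L.
Minimum DO = C_s − D_c = 10.5 − 4.856 = 5.644 mg/L.

t_c ≈ 0.611 d; D_c ≈ 4.86 mg/L; min DO ≈ 5.64 mg/L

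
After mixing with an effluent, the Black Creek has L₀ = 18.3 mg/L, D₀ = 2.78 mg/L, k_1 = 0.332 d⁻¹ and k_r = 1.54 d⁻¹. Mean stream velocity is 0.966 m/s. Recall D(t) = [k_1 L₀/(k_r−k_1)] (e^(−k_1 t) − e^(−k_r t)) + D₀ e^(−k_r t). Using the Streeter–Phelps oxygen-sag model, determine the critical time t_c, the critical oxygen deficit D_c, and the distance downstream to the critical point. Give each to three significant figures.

t_c ≈ 0.604 d; D_c ≈ 3.23 mg/L; x_c ≈ 50.4 km

t_c = [1/(k_r−k_1)] ln[(k_r/k_1)(1 − D₀(k_r−k_1)/(k_1 L₀))]
= [1/(1.54−0.332)] ln[(1.54/0.332)(1 − 2.78×1.208/(0.332×18.3))]
= (1/1.208) ln[4.639 × 0.4473] = 0.8278 × ln(2.075) = 0.8278 × 0.7298 = 0.6041 d.
L(t_c) = L₀ e^(−k_1 t_c) = 18.3 × 0.8183 = 14.97 mg/L, and at the critical point k_r D_c = k_1 L, so D_c = (0.332/1.54) × 14.97 = 3.228 mg/L.
x_c = v t_c = 0.966 m/s × 0.6041 d × 86400 s/d = 50420 m ≈ 50.4 km.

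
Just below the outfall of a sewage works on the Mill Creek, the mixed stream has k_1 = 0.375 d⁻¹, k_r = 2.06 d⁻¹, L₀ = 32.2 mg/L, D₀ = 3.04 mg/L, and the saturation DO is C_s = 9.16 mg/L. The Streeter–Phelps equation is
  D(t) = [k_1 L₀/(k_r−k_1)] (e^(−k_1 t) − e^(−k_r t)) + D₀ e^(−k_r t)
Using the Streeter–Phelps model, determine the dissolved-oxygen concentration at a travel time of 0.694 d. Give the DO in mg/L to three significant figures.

DO ≈ 4.62 mg/L

k_1 L₀/(k_r−k_1) = 0.375×32.2/(2.06−0.375) = 12.08/1.685 = 7.166 mg/L.
e^(−k_1 t) = e^(−0.375×0.6940) = 0.7709; e^(−k_r t) = e^(−2.06×0.6940) = 0.2394.
D = 7.166 × (0.7709 − 0.2394) + 3.04 × 0.2394 = 3.809 + 0.7278 = 4.536 mg/L.
DO = C_s − D = 9.16 − 4.536 = 4.624 mg/L.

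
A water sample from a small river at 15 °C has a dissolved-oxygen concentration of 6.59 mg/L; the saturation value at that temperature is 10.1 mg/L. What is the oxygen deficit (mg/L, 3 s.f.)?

D = C_s − C = 10.1 − 6.59 = 3.51 mg/L.

D ≈ 3.51 mg/L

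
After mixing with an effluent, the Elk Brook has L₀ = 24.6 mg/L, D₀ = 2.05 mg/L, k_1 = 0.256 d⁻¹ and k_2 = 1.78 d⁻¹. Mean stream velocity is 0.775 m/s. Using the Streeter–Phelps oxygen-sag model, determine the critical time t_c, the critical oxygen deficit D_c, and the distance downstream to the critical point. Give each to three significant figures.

With k_2/k_1 = 6.953 and 1 − D₀(k_2−k_1)/(k_1 L₀) = 0.5039,
t_c = ln(6.953 × 0.5039) / (1.78 − 0.256) = ln(3.504) / 1.524 = 1.254/1.524 = 0.8227 d.
D_c = (k_1/k_2) L₀ e^(−k_1 t_c) = (0.256/1.78) × 24.6 × e^(−0.256×0.8227) = 0.1438 × 24.6 × 0.8101 = 2.866 mg/L.
x_c = v t_c = 0.775 m/s × 0.8227 d × 86400 s/d = 55090 m ≈ 55.1 km.

t_c ≈ 0.823 d; D_c ≈ 2.87 mg/L; x_c ≈ 55.1 km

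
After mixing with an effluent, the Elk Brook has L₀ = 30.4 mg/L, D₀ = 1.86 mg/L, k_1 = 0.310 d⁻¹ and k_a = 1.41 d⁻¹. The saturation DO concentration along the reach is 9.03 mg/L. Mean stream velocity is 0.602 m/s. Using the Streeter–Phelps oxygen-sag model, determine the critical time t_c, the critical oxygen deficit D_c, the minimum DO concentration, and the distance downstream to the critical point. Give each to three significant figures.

t_c ≈ 1.15 d; D_c ≈ 4.67 mg/L; min DO ≈ 4.36 mg/L; x_c ≈ 60.1 km

With k_a/k_1 = 4.548 and 1 − D₀(k_a−k_1)/(k_1 L₀) = 0.7829,
t_c = ln(4.548 × 0.7829) / (1.41 − 0.310) = ln(3.561) / 1.100 = 1.270/1.100 = 1.155 d.
D_c = (k_1/k_a) L₀ e^(−k_1 t_c) = (0.310/1.41) × 30.4 × e^(−0.310×1.155) = 0.2199 × 30.4 × 0.6991 = 4.673 mg/L.
Minimum DO = C_s − D_c = 9.03 − 4.673 = 4.357 mg/L.
x_c = v t_c = 0.602 m/s × 1.155 d × 86400 s/d = 60050 m ≈ 60.1 km.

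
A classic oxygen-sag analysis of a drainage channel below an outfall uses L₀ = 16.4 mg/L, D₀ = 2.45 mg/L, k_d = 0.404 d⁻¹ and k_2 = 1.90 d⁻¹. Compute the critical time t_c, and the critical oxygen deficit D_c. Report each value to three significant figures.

t_c ≈ 0.496 d; D_c ≈ 2.85 mg/L

At the critical point dD/dt = 0, so k_d L₀ e^(−k_d t) = k_2 D. Substituting D(t) from the Streeter–Phelps equation and solving for t gives
t_c = ln[(k_2/k_d)(1 − D₀(k_2−k_d)/(k_d L₀))] / (k_2−k_d).
Here k_2−k_d = 1.496 d⁻¹ and 1 − D₀(k_2−k_d)/(k_d L₀) = 1 − 2.45×1.496/(0.404×16.4) = 0.4468, so
t_c = ln(4.703 × 0.4468) / 1.496 = 0.7426 / 1.496 = 0.4964 d.
L(t_c) = L₀ e^(−k_d t_c) = 16.4 × 0.8183 = 13.42 mg/L, and at the critical point k_2 D_c = k_d L, so D_c = (0.404/1.90) × 13.42 = 2.854 mg/L.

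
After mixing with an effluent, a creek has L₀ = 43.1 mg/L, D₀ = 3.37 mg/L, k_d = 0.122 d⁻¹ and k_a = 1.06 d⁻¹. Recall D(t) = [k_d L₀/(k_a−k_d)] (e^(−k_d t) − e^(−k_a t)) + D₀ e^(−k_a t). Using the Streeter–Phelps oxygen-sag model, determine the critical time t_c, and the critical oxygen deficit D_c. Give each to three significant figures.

t_c ≈ 1.32 d; D_c ≈ 4.22 mg/L

With k_a/k_d = 8.689 and 1 − D₀(k_a−k_d)/(k_d L₀) = 0.3988,
t_c = ln(8.689 × 0.3988) / (1.06 − 0.122) = ln(3.465) / 0.9380 = 1.243/0.9380 = 1.325 d.
D_c = (k_d/k_a) L₀ e^(−k_d t_c) = (0.122/1.06) × 43.1 × e^(−0.122×1.325) = 0.1151 × 43.1 × 0.8507 = 4.220 mg/L.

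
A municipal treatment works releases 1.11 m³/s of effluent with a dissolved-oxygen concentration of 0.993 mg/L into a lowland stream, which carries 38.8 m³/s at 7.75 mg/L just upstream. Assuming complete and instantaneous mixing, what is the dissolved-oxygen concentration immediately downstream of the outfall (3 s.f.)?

7.56 mg/L

Flow-weighted mixing: C = (Q_r C_r + Q_w C_w)/(Q_r + Q_w)
= (38.8×7.75 + 1.11×0.993)/(38.8 + 1.11) = 301.8/39.91 = 7.562 mg/L.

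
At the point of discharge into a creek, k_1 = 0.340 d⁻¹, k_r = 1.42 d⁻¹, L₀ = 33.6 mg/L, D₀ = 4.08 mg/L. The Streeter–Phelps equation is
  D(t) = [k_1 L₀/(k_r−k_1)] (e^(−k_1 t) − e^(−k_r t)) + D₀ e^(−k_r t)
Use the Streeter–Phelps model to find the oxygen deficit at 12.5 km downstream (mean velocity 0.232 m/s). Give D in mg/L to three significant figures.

Travel time t = x/v = 12.5 km / (0.232 m/s) = 12500 m / 0.232 m/s = 53880 s = 0.6236 d.
k_1 L₀/(k_r−k_1) = 0.340×33.6/(1.42−0.340) = 11.42/1.080 = 10.58 mg/L.
e^(−k_1 t) = e^(−0.340×0.6236) = 0.8089; e^(−k_r t) = e^(−1.42×0.6236) = 0.4125.
D = 10.58 × (0.8089 − 0.4125) + 4.08 × 0.4125 = 4.193 + 1.683 = 5.876 mg/L.

D ≈ 5.88 mg/L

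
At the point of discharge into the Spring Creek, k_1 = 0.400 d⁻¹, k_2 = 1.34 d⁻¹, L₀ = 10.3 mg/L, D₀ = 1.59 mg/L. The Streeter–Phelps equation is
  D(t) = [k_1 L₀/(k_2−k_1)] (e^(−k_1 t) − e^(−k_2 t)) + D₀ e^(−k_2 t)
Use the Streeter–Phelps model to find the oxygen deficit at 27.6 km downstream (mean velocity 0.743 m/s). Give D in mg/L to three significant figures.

Travel time t = x/v = 27.6 km / (0.743 m/s) = 27600 m / 0.743 m/s = 37150 s = 0.4299 d.
k_1 L₀/(k_2−k_1) = 0.400×10.3/(1.34−0.400) = 4.120/0.9400 = 4.383 mg/L.
e^(−k_1 t) = e^(−0.400×0.4299) = 0.8420; e^(−k_2 t) = e^(−1.34×0.4299) = 0.5621.
D = 4.383 × (0.8420 − 0.5621) + 1.59 × 0.5621 = 1.227 + 0.8937 = 2.121 mg/L.

D ≈ 2.12 mg/L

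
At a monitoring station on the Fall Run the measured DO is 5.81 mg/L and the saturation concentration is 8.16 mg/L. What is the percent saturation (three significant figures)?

71.2 % saturation

% saturation = C/C_s × 100 = 5.81/8.16 × 100 = 71.2 %.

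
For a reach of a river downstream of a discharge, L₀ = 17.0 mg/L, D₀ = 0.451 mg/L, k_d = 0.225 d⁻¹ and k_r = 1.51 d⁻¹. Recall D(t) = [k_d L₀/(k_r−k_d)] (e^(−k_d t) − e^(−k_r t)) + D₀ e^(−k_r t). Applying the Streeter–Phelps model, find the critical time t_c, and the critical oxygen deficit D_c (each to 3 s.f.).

t_c ≈ 1.35 d; D_c ≈ 1.87 mg/L

With k_r/k_d = 6.711 and 1 − D₀(k_r−k_d)/(k_d L₀) = 0.8485,
t_c = ln(6.711 × 0.8485) / (1.51 − 0.225) = ln(5.694) / 1.285 = 1.739/1.285 = 1.354 d.
L(t_c) = L₀ e^(−k_d t_c) = 17.0 × 0.7374 = 12.54 mg/L, and at the critical point k_r D_c = k_d L, so D_c = (0.225/1.51) × 12.54 = 1.868 mg/L.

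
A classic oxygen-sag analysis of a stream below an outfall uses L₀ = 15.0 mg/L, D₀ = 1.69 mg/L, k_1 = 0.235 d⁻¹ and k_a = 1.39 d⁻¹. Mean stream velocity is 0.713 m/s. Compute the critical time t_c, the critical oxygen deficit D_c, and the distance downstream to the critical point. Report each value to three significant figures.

With k_a/k_1 = 5.915 and 1 − D₀(k_a−k_1)/(k_1 L₀) = 0.4463,
t_c = ln(5.915 × 0.4463) / (1.39 − 0.235) = ln(2.640) / 1.155 = 0.9706/1.155 = 0.8404 d.
D_c = (k_1/k_a) L₀ e^(−k_1 t_c) = (0.235/1.39) × 15.0 × e^(−0.235×0.8404) = 0.1691 × 15.0 × 0.8208 = 2.082 mg/L.
x_c = v t_c = 0.713 m/s × 0.8404 d × 86400 s/d = 51770 m ≈ 51.8 km.

t_c ≈ 0.840 d; D_c ≈ 2.08 mg/L; x_c ≈ 51.8 km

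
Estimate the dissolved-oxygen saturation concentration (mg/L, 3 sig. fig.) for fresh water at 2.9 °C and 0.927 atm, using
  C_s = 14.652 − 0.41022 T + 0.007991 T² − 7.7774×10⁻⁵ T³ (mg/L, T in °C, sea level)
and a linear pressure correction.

C_s ≈ 12.5 mg/L

At sea level: C_s = 14.652 − 0.41022×2.9 + 0.007991×2.9² − 7.7774×10⁻⁵×2.9³ = 13.53 mg/L.
Pressure correction: C_s' = 13.53 × 0.927 = 12.54 mg/L.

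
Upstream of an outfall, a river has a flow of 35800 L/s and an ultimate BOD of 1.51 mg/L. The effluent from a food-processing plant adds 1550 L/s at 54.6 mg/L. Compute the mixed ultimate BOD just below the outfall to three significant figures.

3.71 mg/L

Flow-weighted mixing: C = (Q_r C_r + Q_w C_w)/(Q_r + Q_w)
= (35800×1.51 + 1550×54.6)/(35800 + 1550) = 138700/37350 = 3.713 mg/L.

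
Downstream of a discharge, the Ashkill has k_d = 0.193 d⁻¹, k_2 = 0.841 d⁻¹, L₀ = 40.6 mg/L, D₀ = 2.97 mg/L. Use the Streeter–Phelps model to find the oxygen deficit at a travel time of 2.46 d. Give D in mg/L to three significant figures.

k_d L₀/(k_2−k_d) = 0.193×40.6/(0.841−0.193) = 7.836/0.6480 = 12.09 mg/L.
e^(−k_d t) = e^(−0.193×2.460) = 0.6220; e^(−k_2 t) = e^(−0.841×2.460) = 0.1263.
D = 12.09 × (0.6220 − 0.1263) + 2.97 × 0.1263 = 5.994 + 0.3752 = 6.369 mg/L.

D ≈ 6.37 mg/L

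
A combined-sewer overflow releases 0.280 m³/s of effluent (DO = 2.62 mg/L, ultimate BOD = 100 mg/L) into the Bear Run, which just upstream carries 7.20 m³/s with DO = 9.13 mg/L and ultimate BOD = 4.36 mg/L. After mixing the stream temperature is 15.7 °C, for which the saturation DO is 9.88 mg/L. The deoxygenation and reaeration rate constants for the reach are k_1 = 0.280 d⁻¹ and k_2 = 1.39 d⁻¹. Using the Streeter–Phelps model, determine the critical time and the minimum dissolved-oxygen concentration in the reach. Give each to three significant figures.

Mixed DO = (7.20×9.13 + 0.280×2.62)/(7.20+0.280) = 66.47/7.480 = 8.886 mg/L.
Mixed L₀ = (7.20×4.36 + 0.280×100)/(7.480) = 59.39/7.480 = 7.940 mg/L.
Initial deficit D₀ = C_s − DO₀ = 9.88 − 8.886 = 0.9937 mg/L.
t_c = (1/1.110) ln[(1.39/0.280)(1 − 0.9937×1.110/(0.280×7.940))] = 0.9009 × ln(2.501) = 0.8260 d.
D_c = (0.280/1.39) × 7.940 × e^(−0.280×0.8260) = 0.2014 × 7.940 × 0.7935 = 1.269 mg/L.
Minimum DO = 9.88 − 1.269 = 8.611 mg/L.

t_c ≈ 0.826 d; minimum DO ≈ 8.61 mg/L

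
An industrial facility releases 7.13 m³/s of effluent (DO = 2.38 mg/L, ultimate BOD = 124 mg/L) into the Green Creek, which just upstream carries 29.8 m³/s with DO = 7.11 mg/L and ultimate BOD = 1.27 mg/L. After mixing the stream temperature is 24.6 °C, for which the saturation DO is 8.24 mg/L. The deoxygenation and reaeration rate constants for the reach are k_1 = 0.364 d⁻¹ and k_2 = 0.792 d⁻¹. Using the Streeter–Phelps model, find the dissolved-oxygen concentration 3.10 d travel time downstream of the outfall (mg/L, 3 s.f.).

DO ≈ 3.02 mg/L

Mixed DO = (29.8×7.11 + 7.13×2.38)/(29.8+7.13) = 228.8/36.93 = 6.197 mg/L.
Mixed L₀ = (29.8×1.27 + 7.13×124)/(36.93) = 922.0/36.93 = 24.97 mg/L.
Initial deficit D₀ = C_s − DO₀ = 8.24 − 6.197 = 2.043 mg/L.
D(3.10) = [0.364×24.97/(0.792−0.364)](e^(−0.364×3.10) − e^(−0.792×3.10)) + 2.043 e^(−0.792×3.10)
= 21.23 × (0.3236 − 0.08585) + 2.043 × 0.08585 = 5.222 mg/L.
DO = 8.24 − 5.222 = 3.018 mg/L.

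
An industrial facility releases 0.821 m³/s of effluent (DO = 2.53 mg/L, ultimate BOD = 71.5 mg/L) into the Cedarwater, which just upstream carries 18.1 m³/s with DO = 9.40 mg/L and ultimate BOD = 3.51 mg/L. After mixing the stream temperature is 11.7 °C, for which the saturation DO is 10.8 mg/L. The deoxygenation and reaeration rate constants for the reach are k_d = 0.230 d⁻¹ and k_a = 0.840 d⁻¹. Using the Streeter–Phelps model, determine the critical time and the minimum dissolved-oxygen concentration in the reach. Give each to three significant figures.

t_c ≈ 0.165 d; minimum DO ≈ 9.10 mg/L

Mixed DO = (18.1×9.40 + 0.821×2.53)/(18.1+0.821) = 172.2/18.92 = 9.102 mg/L.
Mixed L₀ = (18.1×3.51 + 0.821×71.5)/(18.92) = 122.2/18.92 = 6.460 mg/L.
Initial deficit D₀ = C_s − DO₀ = 10.8 − 9.102 = 1.698 mg/L.
t_c = (1/0.6100) ln[(0.840/0.230)(1 − 1.698×0.6100/(0.230×6.460))] = 1.639 × ln(1.106) = 0.1653 d.
D_c = (0.230/0.840) × 6.460 × e^(−0.230×0.1653) = 0.2738 × 6.460 × 0.9627 = 1.703 mg/L.
Minimum DO = 10.8 − 1.703 = 9.097 mg/L.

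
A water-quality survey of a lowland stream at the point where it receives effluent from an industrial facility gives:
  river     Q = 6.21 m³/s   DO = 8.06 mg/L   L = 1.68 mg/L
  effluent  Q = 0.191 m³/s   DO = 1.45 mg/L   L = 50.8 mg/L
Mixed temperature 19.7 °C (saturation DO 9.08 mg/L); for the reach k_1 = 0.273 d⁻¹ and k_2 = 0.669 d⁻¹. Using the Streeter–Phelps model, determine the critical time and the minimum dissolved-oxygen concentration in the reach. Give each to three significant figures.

t_c ≈ 0.183 d; minimum DO ≈ 7.86 mg/L

Mixed DO = (6.21×8.06 + 0.191×1.45)/(6.21+0.191) = 50.33/6.401 = 7.863 mg/L.
Mixed L₀ = (6.21×1.68 + 0.191×50.8)/(6.401) = 20.14/6.401 = 3.146 mg/L.
Initial deficit D₀ = C_s − DO₀ = 9.08 − 7.863 = 1.217 mg/L.
t_c = (1/0.3960) ln[(0.669/0.273)(1 − 1.217×0.3960/(0.273×3.146))] = 2.525 × ln(1.075) = 0.1828 d.
D_c = (0.273/0.669) × 3.146 × e^(−0.273×0.1828) = 0.4081 × 3.146 × 0.9513 = 1.221 mg/L.
Minimum DO = 9.08 − 1.221 = 7.859 mg/L.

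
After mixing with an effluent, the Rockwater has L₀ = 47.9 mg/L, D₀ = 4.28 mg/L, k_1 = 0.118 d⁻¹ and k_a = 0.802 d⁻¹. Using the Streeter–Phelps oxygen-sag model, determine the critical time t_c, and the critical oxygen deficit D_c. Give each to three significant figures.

t_c ≈ 1.73 d; D_c ≈ 5.74 mg/L

At the critical point dD/dt = 0, so k_1 L₀ e^(−k_1 t) = k_a D. Substituting D(t) from the Streeter–Phelps equation and solving for t gives
t_c = ln[(k_a/k_1)(1 − D₀(k_a−k_1)/(k_1 L₀))] / (k_a−k_1).
Here k_a−k_1 = 0.6840 d⁻¹ and 1 − D₀(k_a−k_1)/(k_1 L₀) = 1 − 4.28×0.6840/(0.118×47.9) = 0.4821, so
t_c = ln(6.797 × 0.4821) / 0.6840 = 1.187 / 0.6840 = 1.735 d.
D_c = (k_1/k_a) L₀ e^(−k_1 t_c) = (0.118/0.802) × 47.9 × e^(−0.118×1.735) = 0.1471 × 47.9 × 0.8149 = 5.743 mg/L.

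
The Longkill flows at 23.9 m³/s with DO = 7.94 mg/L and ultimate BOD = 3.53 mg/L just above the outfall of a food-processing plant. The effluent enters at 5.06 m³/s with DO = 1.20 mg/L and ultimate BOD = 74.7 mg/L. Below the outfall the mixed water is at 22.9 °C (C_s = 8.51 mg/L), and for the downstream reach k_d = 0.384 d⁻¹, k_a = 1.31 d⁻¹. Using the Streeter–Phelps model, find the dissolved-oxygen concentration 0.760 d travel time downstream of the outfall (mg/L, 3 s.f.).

DO ≈ 5.37 mg/L

Mixed DO = (23.9×7.94 + 5.06×1.20)/(23.9+5.06) = 195.8/28.96 = 6.762 mg/L.
Mixed L₀ = (23.9×3.53 + 5.06×74.7)/(28.96) = 462.3/28.96 = 15.97 mg/L.
Initial deficit D₀ = C_s − DO₀ = 8.51 − 6.762 = 1.748 mg/L.
D(0.760) = [0.384×15.97/(1.31−0.384)](e^(−0.384×0.760) − e^(−1.31×0.760)) + 1.748 e^(−1.31×0.760)
= 6.621 × (0.7469 − 0.3695) + 1.748 × 0.3695 = 3.144 mg/L.
DO = 8.51 − 3.144 = 5.366 mg/L.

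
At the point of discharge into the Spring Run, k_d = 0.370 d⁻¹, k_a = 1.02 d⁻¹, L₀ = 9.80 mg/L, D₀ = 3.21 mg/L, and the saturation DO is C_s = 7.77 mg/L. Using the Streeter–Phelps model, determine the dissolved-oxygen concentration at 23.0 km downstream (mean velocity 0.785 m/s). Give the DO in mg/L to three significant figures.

DO ≈ 4.53 mg/L

Travel time t = x/v = 23.0 km / (0.785 m/s) = 23000 m / 0.785 m/s = 29300 s = 0.3391 d.
k_d L₀/(k_a−k_d) = 0.370×9.80/(1.02−0.370) = 3.626/0.6500 = 5.578 mg/L.
e^(−k_d t) = e^(−0.370×0.3391) = 0.8821; e^(−k_a t) = e^(−1.02×0.3391) = 0.7076.
D = 5.578 × (0.8821 − 0.7076) + 3.21 × 0.7076 = 0.9734 + 2.271 = 3.245 mg/L.
DO = C_s − D = 7.77 − 3.245 = 4.525 mg/L.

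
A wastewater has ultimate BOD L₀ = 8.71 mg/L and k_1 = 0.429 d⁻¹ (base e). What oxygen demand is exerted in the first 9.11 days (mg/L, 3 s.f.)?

y ≈ 8.54 mg/L

y_t = L₀(1 − e^(−k_1 t)) = 8.71 × (1 − e^(−0.429×9.11))
= 8.71 × (1 − 0.02008) = 8.71 × 0.9799 = 8.535 mg/L.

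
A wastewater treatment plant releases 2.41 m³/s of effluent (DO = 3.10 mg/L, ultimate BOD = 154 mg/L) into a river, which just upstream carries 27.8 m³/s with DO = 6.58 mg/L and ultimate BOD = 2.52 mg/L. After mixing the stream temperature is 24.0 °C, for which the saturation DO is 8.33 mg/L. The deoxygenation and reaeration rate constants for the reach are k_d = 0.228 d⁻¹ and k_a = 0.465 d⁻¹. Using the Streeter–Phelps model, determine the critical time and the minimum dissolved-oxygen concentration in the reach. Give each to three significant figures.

t_c ≈ 2.35 d; minimum DO ≈ 4.14 mg/L

Mixed DO = (27.8×6.58 + 2.41×3.10)/(27.8+2.41) = 190.4/30.21 = 6.302 mg/L.
Mixed L₀ = (27.8×2.52 + 2.41×154)/(30.21) = 441.2/30.21 = 14.60 mg/L.
Initial deficit D₀ = C_s − DO₀ = 8.33 − 6.302 = 2.028 mg/L.
t_c = (1/0.2370) ln[(0.465/0.228)(1 − 2.028×0.2370/(0.228×14.60))] = 4.219 × ln(1.745) = 2.350 d.
D_c = (0.228/0.465) × 14.60 × e^(−0.228×2.350) = 0.4903 × 14.60 × 0.5853 = 4.191 mg/L.
Minimum DO = 8.33 − 4.191 = 4.139 mg/L.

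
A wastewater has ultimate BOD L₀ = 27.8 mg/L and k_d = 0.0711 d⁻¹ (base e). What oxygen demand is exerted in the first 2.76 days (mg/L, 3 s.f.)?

y ≈ 4.95 mg/L

y_t = L₀(1 − e^(−k_d t)) = 27.8 × (1 − e^(−0.0711×2.76))
= 27.8 × (1 − 0.8218) = 27.8 × 0.1782 = 4.953 mg/L.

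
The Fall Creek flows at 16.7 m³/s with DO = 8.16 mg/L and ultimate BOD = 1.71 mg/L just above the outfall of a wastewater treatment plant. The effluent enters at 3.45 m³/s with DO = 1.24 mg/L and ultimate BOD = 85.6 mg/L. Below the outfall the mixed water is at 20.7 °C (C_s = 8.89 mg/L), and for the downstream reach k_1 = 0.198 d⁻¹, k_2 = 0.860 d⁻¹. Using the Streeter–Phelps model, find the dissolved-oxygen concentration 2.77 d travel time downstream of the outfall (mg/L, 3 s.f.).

Mixed DO = (16.7×8.16 + 3.45×1.24)/(16.7+3.45) = 140.5/20.15 = 6.975 mg/L.
Mixed L₀ = (16.7×1.71 + 3.45×85.6)/(20.15) = 323.9/20.15 = 16.07 mg/L.
Initial deficit D₀ = C_s − DO₀ = 8.89 − 6.975 = 1.915 mg/L.
D(2.77) = [0.198×16.07/(0.860−0.198)](e^(−0.198×2.77) − e^(−0.860×2.77)) + 1.915 e^(−0.860×2.77)
= 4.807 × (0.5778 − 0.09235) + 1.915 × 0.09235 = 2.511 mg/L.
DO = 8.89 − 2.511 = 6.379 mg/L.

DO ≈ 6.38 mg/L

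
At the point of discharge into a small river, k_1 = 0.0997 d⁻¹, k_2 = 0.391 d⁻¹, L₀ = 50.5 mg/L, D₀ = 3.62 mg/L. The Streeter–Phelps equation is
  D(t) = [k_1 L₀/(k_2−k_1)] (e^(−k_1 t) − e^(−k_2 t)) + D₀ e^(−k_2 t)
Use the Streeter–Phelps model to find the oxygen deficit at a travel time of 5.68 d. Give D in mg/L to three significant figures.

D ≈ 8.33 mg/L

k_1 L₀/(k_2−k_1) = 0.0997×50.5/(0.391−0.0997) = 5.035/0.2913 = 17.28 mg/L.
e^(−k_1 t) = e^(−0.0997×5.680) = 0.5676; e^(−k_2 t) = e^(−0.391×5.680) = 0.1085.
D = 17.28 × (0.5676 − 0.1085) + 3.62 × 0.1085 = 7.935 + 0.3928 = 8.328 mg/L.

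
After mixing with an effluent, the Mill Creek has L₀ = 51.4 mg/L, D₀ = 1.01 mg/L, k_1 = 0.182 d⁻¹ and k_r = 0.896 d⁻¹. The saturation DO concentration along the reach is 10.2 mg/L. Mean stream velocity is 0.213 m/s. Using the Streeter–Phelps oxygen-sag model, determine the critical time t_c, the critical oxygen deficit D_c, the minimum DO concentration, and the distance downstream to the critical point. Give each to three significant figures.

At the critical point dD/dt = 0, so k_1 L₀ e^(−k_1 t) = k_r D. Substituting D(t) from the Streeter–Phelps equation and solving for t gives
t_c = ln[(k_r/k_1)(1 − D₀(k_r−k_1)/(k_1 L₀))] / (k_r−k_1).
Here k_r−k_1 = 0.7140 d⁻¹ and 1 − D₀(k_r−k_1)/(k_1 L₀) = 1 − 1.01×0.7140/(0.182×51.4) = 0.9229, so
t_c = ln(4.923 × 0.9229) / 0.7140 = 1.514 / 0.7140 = 2.120 d.
D_c = (k_1/k_r) L₀ e^(−k_1 t_c) = (0.182/0.896) × 51.4 × e^(−0.182×2.120) = 0.2031 × 51.4 × 0.6799 = 7.098 mg/L.
Minimum DO = C_s − D_c = 10.2 − 7.098 = 3.102 mg/L.
x_c = v t_c = 0.213 m/s × 2.120 d × 86400 s/d = 39020 m ≈ 39.0 km.

t_c ≈ 2.12 d; D_c ≈ 7.10 mg/L; min DO ≈ 3.10 mg/L; x_c ≈ 39.0 km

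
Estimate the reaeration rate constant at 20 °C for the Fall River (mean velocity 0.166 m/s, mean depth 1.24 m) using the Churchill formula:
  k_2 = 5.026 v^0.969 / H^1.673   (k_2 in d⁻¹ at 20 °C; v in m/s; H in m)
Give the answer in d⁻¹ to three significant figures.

k_2 ≈ 0.615 d⁻¹

k_2 = 5.026 × 0.166^0.969 / 1.24^1.673 = 5.026 × 0.1755 / 1.433 = 0.6155 d⁻¹.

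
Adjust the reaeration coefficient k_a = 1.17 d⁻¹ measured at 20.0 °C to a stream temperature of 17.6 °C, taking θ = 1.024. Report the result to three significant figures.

k_a ≈ 1.11 d⁻¹

k_a(T₂) = k_a(T₁) · θ^(T₂−T₁) = 1.17 × 1.024^(17.6−20.0)
= 1.17 × 1.024^-2.40 = 1.17 × 0.9447 = 1.105 d⁻¹.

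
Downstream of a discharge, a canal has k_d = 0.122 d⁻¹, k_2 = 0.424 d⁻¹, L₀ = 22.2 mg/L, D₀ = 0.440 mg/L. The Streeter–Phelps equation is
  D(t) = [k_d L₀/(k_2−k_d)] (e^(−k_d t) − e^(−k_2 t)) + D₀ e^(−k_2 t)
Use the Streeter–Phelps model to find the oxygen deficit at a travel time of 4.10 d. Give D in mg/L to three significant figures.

k_d L₀/(k_2−k_d) = 0.122×22.2/(0.424−0.122) = 2.708/0.3020 = 8.968 mg/L.
e^(−k_d t) = e^(−0.122×4.100) = 0.6064; e^(−k_2 t) = e^(−0.424×4.100) = 0.1758.
D = 8.968 × (0.6064 − 0.1758) + 0.440 × 0.1758 = 3.862 + 0.07735 = 3.939 mg/L.

D ≈ 3.94 mg/L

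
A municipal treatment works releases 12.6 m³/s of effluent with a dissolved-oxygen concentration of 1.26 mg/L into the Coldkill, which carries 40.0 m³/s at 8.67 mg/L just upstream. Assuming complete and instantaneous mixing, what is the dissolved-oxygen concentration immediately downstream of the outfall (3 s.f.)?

Flow-weighted mixing: C = (Q_r C_r + Q_w C_w)/(Q_r + Q_w)
= (40.0×8.67 + 12.6×1.26)/(40.0 + 12.6) = 362.7/52.60 = 6.895 mg/L.

6.89 mg/L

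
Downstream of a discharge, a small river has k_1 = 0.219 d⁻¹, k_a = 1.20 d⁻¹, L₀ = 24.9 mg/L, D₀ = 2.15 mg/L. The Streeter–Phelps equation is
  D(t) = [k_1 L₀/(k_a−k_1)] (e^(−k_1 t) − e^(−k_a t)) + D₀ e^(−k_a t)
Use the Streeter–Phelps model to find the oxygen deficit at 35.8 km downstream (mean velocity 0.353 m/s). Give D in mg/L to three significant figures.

D ≈ 3.47 mg/L

Travel time t = x/v = 35.8 km / (0.353 m/s) = 35800 m / 0.353 m/s = 101400 s = 1.174 d.
k_1 L₀/(k_a−k_1) = 0.219×24.9/(1.20−0.219) = 5.453/0.9810 = 5.559 mg/L.
e^(−k_1 t) = e^(−0.219×1.174) = 0.7733; e^(−k_a t) = e^(−1.20×1.174) = 0.2445.
D = 5.559 × (0.7733 − 0.2445) + 2.15 × 0.2445 = 2.940 + 0.5257 = 3.465 mg/L.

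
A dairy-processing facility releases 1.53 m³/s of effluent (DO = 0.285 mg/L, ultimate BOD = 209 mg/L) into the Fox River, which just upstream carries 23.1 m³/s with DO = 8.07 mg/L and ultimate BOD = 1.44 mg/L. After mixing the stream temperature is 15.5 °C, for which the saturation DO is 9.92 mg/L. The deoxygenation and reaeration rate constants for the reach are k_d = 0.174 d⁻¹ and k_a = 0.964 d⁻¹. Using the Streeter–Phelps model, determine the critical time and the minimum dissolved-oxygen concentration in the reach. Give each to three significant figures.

Mixed DO = (23.1×8.07 + 1.53×0.285)/(23.1+1.53) = 186.9/24.63 = 7.586 mg/L.
Mixed L₀ = (23.1×1.44 + 1.53×209)/(24.63) = 353.0/24.63 = 14.33 mg/L.
Initial deficit D₀ = C_s − DO₀ = 9.92 − 7.586 = 2.334 mg/L.
t_c = (1/0.7900) ln[(0.964/0.174)(1 − 2.334×0.7900/(0.174×14.33))] = 1.266 × ln(1.445) = 0.4659 d.
D_c = (0.174/0.964) × 14.33 × e^(−0.174×0.4659) = 0.1805 × 14.33 × 0.9221 = 2.386 mg/L.
Minimum DO = 9.92 − 2.386 = 7.534 mg/L.

t_c ≈ 0.466 d; minimum DO ≈ 7.53 mg/L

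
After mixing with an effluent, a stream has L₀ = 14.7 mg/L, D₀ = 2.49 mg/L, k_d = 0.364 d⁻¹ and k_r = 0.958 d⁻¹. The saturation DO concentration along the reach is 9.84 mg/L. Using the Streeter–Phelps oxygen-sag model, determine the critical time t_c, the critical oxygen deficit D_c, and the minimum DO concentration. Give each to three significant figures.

At the critical point dD/dt = 0, so k_d L₀ e^(−k_d t) = k_r D. Substituting D(t) from the Streeter–Phelps equation and solving for t gives
t_c = ln[(k_r/k_d)(1 − D₀(k_r−k_d)/(k_d L₀))] / (k_r−k_d).
Here k_r−k_d = 0.5940 d⁻¹ and 1 − D₀(k_r−k_d)/(k_d L₀) = 1 − 2.49×0.5940/(0.364×14.7) = 0.7236, so
t_c = ln(2.632 × 0.7236) / 0.5940 = 0.6442 / 0.5940 = 1.084 d.
L(t_c) = L₀ e^(−k_d t_c) = 14.7 × 0.6739 = 9.906 mg/L, and at the critical point k_r D_c = k_d L, so D_c = (0.364/0.958) × 9.906 = 3.764 mg/L.
Minimum DO = C_s − D_c = 9.84 − 3.764 = 6.076 mg/L.

t_c ≈ 1.08 d; D_c ≈ 3.76 mg/L; min DO ≈ 6.08 mg/L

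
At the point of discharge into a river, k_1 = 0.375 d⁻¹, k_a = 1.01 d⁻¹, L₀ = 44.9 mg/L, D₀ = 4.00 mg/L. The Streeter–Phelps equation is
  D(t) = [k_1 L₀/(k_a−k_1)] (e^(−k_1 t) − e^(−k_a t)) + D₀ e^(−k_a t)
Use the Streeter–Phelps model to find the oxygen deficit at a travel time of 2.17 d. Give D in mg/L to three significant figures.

D ≈ 9.24 mg/L

k_1 L₀/(k_a−k_1) = 0.375×44.9/(1.01−0.375) = 16.84/0.6350 = 26.52 mg/L.
e^(−k_1 t) = e^(−0.375×2.170) = 0.4432; e^(−k_a t) = e^(−1.01×2.170) = 0.1117.
D = 26.52 × (0.4432 − 0.1117) + 4.00 × 0.1117 = 8.789 + 0.4469 = 9.236 mg/L.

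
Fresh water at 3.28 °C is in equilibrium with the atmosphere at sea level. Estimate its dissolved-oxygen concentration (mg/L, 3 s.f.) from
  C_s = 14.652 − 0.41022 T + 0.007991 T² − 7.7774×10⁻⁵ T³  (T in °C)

C_s = 14.652 − 0.41022×3.28 + 0.007991×3.28² − 7.7774×10⁻⁵×3.28³ = 13.39 mg/L.

C_s ≈ 13.4 mg/L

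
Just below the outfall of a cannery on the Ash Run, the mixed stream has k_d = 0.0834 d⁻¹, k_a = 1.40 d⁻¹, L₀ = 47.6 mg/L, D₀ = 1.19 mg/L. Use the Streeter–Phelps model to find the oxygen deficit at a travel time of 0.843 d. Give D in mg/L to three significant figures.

D ≈ 2.25 mg/L

k_d L₀/(k_a−k_d) = 0.0834×47.6/(1.40−0.0834) = 3.970/1.317 = 3.015 mg/L.
e^(−k_d t) = e^(−0.0834×0.8430) = 0.9321; e^(−k_a t) = e^(−1.40×0.8430) = 0.3072.
D = 3.015 × (0.9321 − 0.3072) + 1.19 × 0.3072 = 1.884 + 0.3656 = 2.250 mg/L.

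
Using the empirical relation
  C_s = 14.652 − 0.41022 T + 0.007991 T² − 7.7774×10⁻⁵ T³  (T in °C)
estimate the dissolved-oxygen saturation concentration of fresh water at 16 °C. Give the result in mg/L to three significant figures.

C_s ≈ 9.82 mg/L

C_s = 14.652 − 0.41022×16 + 0.007991×16² − 7.7774×10⁻⁵×16³ = 9.816 mg/L.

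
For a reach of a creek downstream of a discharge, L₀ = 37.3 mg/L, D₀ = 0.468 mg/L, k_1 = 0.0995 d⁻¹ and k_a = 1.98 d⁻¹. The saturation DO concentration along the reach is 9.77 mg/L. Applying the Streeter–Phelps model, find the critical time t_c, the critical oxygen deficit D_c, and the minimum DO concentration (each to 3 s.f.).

t_c = [1/(k_a−k_1)] ln[(k_a/k_1)(1 − D₀(k_a−k_1)/(k_1 L₀))]
= [1/(1.98−0.0995)] ln[(1.98/0.0995)(1 − 0.468×1.881/(0.0995×37.3))]
= (1/1.881) ln[19.90 × 0.7629] = 0.5318 × ln(15.18) = 0.5318 × 2.720 = 1.446 d.
D_c = (k_1/k_a) L₀ e^(−k_1 t_c) = (0.0995/1.98) × 37.3 × e^(−0.0995×1.446) = 0.05025 × 37.3 × 0.8660 = 1.623 mg/L.
Minimum DO = C_s − D_c = 9.77 − 1.623 = 8.147 mg/L.

t_c ≈ 1.45 d; D_c ≈ 1.62 mg/L; min DO ≈ 8.15 mg/L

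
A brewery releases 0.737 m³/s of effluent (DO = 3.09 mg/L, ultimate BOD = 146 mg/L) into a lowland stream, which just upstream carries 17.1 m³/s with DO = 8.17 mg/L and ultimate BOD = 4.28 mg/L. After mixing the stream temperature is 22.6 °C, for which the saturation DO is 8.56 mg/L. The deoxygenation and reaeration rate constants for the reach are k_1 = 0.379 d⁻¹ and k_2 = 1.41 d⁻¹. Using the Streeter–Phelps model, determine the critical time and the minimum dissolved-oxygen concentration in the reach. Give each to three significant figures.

Mixed DO = (17.1×8.17 + 0.737×3.09)/(17.1+0.737) = 142.0/17.84 = 7.960 mg/L.
Mixed L₀ = (17.1×4.28 + 0.737×146)/(17.84) = 180.8/17.84 = 10.14 mg/L.
Initial deficit D₀ = C_s − DO₀ = 8.56 − 7.960 = 0.5999 mg/L.
t_c = (1/1.031) ln[(1.41/0.379)(1 − 0.5999×1.031/(0.379×10.14))] = 0.9699 × ln(3.121) = 1.104 d.
D_c = (0.379/1.41) × 10.14 × e^(−0.379×1.104) = 0.2688 × 10.14 × 0.6581 = 1.793 mg/L.
Minimum DO = 8.56 − 1.793 = 6.767 mg/L.

t_c ≈ 1.10 d; minimum DO ≈ 6.77 mg/L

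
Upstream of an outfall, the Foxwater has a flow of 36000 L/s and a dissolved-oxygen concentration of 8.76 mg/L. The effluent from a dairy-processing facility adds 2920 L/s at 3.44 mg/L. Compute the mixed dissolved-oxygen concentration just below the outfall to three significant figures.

8.36 mg/L

Flow-weighted mixing: C = (Q_r C_r + Q_w C_w)/(Q_r + Q_w)
= (36000×8.76 + 2920×3.44)/(36000 + 2920) = 325400/38920 = 8.361 mg/L.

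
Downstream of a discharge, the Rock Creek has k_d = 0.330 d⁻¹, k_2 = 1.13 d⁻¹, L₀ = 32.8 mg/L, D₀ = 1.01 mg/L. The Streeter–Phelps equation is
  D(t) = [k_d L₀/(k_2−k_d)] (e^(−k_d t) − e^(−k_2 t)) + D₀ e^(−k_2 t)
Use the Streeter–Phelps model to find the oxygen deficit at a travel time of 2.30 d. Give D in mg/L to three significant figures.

D ≈ 5.40 mg/L

k_d L₀/(k_2−k_d) = 0.330×32.8/(1.13−0.330) = 10.82/0.8000 = 13.53 mg/L.
e^(−k_d t) = e^(−0.330×2.300) = 0.4681; e^(−k_2 t) = e^(−1.13×2.300) = 0.07435.
D = 13.53 × (0.4681 − 0.07435) + 1.01 × 0.07435 = 5.328 + 0.07509 = 5.403 mg/L.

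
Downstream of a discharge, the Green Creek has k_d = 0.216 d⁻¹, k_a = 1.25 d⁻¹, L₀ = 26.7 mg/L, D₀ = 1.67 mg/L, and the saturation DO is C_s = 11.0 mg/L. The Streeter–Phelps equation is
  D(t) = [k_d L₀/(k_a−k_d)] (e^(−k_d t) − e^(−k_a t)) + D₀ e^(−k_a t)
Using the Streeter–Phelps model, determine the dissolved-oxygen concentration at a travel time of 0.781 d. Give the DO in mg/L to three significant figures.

k_d L₀/(k_a−k_d) = 0.216×26.7/(1.25−0.216) = 5.767/1.034 = 5.578 mg/L.
e^(−k_d t) = e^(−0.216×0.7810) = 0.8448; e^(−k_a t) = e^(−1.25×0.7810) = 0.3767.
D = 5.578 × (0.8448 − 0.3767) + 1.67 × 0.3767 = 2.611 + 0.6291 = 3.240 mg/L.
DO = C_s − D = 11.0 − 3.240 = 7.760 mg/L.

DO ≈ 7.76 mg/L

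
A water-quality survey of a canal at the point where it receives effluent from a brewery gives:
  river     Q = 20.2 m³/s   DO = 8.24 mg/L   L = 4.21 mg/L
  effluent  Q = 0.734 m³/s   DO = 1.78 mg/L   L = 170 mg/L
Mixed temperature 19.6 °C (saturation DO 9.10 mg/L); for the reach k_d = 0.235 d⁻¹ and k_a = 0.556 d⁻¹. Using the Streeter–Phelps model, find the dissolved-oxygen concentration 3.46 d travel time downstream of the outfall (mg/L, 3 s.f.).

DO ≈ 6.76 mg/L

Mixed DO = (20.2×8.24 + 0.734×1.78)/(20.2+0.734) = 167.8/20.93 = 8.013 mg/L.
Mixed L₀ = (20.2×4.21 + 0.734×170)/(20.93) = 209.8/20.93 = 10.02 mg/L.
Initial deficit D₀ = C_s − DO₀ = 9.10 − 8.013 = 1.087 mg/L.
D(3.46) = [0.235×10.02/(0.556−0.235)](e^(−0.235×3.46) − e^(−0.556×3.46)) + 1.087 e^(−0.556×3.46)
= 7.338 × (0.4435 − 0.1461) + 1.087 × 0.1461 = 2.341 mg/L.
DO = 9.10 − 2.341 = 6.759 mg/L.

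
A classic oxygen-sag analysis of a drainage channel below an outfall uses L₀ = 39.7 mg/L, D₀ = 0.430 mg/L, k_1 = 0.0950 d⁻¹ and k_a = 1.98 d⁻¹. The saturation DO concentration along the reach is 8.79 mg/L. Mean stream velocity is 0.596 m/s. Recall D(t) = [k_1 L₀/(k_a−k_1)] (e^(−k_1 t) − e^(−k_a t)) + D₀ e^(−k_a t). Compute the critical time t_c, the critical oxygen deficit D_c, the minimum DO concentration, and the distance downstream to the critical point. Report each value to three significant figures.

With k_a/k_1 = 20.84 and 1 − D₀(k_a−k_1)/(k_1 L₀) = 0.7851,
t_c = ln(20.84 × 0.7851) / (1.98 − 0.0950) = ln(16.36) / 1.885 = 2.795/1.885 = 1.483 d.
D_c = (k_1/k_a) L₀ e^(−k_1 t_c) = (0.0950/1.98) × 39.7 × e^(−0.0950×1.483) = 0.04798 × 39.7 × 0.8686 = 1.655 mg/L.
Minimum DO = C_s − D_c = 8.79 − 1.655 = 7.135 mg/L.
x_c = v t_c = 0.596 m/s × 1.483 d × 86400 s/d = 76350 m ≈ 76.4 km.

t_c ≈ 1.48 d; D_c ≈ 1.65 mg/L; min DO ≈ 7.14 mg/L; x_c ≈ 76.4 km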